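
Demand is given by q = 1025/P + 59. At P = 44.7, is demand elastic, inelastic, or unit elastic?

At P = 44.7, q = 81.9306.
dq/dP = −1025/P² = −0.513.
Point elasticity E = (dq/dP)·(P/q) = -0.513 × 44.7/81.9306 ≈ -0.280.
|E| ≈ 0.280 < 1, so demand is inelastic.

inelastic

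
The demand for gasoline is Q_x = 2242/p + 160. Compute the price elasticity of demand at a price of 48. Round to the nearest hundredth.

-0.23

At p = 48, Q_x = 206.7083.
dQ_x/dp = −2242/p² = −0.9731.
Point elasticity E = (dQ_x/dp)·(p/Q_x) = -0.9731 × 48/206.7083 ≈ -0.23.
|E| < 1, so demand is inelastic at this price.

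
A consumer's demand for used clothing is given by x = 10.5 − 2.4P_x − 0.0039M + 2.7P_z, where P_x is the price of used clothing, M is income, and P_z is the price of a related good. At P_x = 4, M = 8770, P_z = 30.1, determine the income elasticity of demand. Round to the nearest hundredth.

x = 10.5 − 2.4(4) − 0.0039(8770) + 2.7(30.1) = 10.5 − 9.6 − 34.203 + 81.27 = 47.967.
∂x/∂M = −0.0039, so E_I = -0.0039·(8770/47.967) ≈ -0.71.
E_I < 0: inferior good.

-0.71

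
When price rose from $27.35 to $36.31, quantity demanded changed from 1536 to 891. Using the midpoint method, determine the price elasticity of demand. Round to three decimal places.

%Δq = (891 − 1536)/[(1536 + 891)/2] = -645/1213.5 ≈ -0.5315.
%ΔP = (36.31 − 27.35)/[(27.35 + 36.31)/2] = 8.96/31.83 ≈ 0.2815.
Arc elasticity E = %Δq/%ΔP ≈ -0.5315/0.2815 ≈ -1.888.
|E| > 1: demand is elastic over this range.

-1.888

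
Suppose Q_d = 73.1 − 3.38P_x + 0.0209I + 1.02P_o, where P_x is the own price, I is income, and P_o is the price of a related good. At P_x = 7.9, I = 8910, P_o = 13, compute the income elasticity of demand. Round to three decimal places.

Substituting, Q_d = 73.1 − 3.38(7.9) + 0.0209(8910) + 1.02(13) = 73.1 − 26.702 + 186.219 + 13.26 = 245.877.
∂Q_d/∂I = +0.0209, so E_I = 0.0209·(8910/245.877) ≈ 0.757.
E_I ∈ (0,1): normal good (necessity).

0.757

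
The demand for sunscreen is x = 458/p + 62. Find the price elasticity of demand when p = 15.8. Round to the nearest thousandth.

At p = 15.8, x = 90.9873.
dx/dp = −458/p² = −1.8346.
Point elasticity E = (dx/dp)·(p/x) = -1.8346 × 15.8/90.9873 ≈ -0.319.
|E| < 1, so demand is inelastic at this price.

-0.319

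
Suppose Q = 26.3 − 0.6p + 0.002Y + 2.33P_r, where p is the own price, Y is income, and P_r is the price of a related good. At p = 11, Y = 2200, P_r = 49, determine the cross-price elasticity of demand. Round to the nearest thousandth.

At the given point, Q = 26.3 − 0.6(11) + 0.002(2200) + 2.33(49) = 26.3 − 6.6 + 4.4 + 114.17 = 138.27.
∂Q/∂P_r = +2.33, so E_xy = 2.33·(49/138.27) ≈ 0.826.
E_xy > 0: the goods are substitutes.

0.826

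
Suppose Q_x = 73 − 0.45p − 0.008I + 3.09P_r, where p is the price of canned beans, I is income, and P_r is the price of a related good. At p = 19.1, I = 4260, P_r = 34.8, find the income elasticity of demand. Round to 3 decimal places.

-0.247

First evaluate Q_x: 73 − 0.45(19.1) − 0.008(4260) + 3.09(34.8) = 73 − 8.595 − 34.08 + 107.532 = 137.857.
∂Q_x/∂I = −0.008, so E_I = -0.008·(4260/137.857) ≈ -0.247.
E_I < 0: inferior good.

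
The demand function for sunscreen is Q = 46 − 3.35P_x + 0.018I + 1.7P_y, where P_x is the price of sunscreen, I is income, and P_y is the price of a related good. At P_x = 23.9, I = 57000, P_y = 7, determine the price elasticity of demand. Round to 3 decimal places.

-0.080

At the given point, Q = 46 − 3.35(23.9) + 0.018(57000) + 1.7(7) = 46 − 80.065 + 1026 + 11.9 = 1003.835.
∂Q/∂P_x = −3.35, so E_p = (−3.35)·(23.9/1003.835) ≈ -0.080.
|E_p| < 1: demand is inelastic.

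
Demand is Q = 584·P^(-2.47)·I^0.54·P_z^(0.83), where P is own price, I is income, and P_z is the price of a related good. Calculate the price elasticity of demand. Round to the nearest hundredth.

For a Cobb–Douglas (constant-elasticity) form Q = A·P^α·…, the elasticity with respect to P equals the exponent α at every point.
Here the exponent on P is -2.47, so the price elasticity of demand is -2.47.

-2.47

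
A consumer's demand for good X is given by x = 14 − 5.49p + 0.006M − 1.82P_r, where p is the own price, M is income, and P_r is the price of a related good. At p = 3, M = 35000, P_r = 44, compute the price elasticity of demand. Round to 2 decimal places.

-0.13

Evaluating quantity at (p, M, P_r) gives x = 14 − 5.49(3) + 0.006(35000) − 1.82(44) = 14 − 16.47 + 210 − 80.08 = 127.45.
∂x/∂p = −5.49, so E_p = (−5.49)·(3/127.45) ≈ -0.13.
|E_p| < 1: demand is inelastic.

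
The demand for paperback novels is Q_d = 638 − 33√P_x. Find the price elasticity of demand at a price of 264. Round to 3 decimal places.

-2.633

At P_x = 264, Q_d = 101.8135.
dQ_d/dP_x = −33/(2√P_x) = −33/(2·16.2481).
Point elasticity E = (dQ_d/dP_x)·(P_x/Q_d) = -1.0155 × 264/101.8135 ≈ -2.633.
|E| > 1, so demand is elastic at this price.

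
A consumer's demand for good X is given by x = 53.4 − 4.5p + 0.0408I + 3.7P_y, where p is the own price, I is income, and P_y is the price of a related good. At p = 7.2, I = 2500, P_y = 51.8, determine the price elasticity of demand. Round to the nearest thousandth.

x = 53.4 − 4.5(7.2) + 0.0408(2500) + 3.7(51.8) = 53.4 − 32.4 + 102 + 191.66 = 314.66.
∂x/∂p = −4.5, so E_p = (−4.5)·(7.2/314.66) ≈ -0.103.
|E_p| < 1: demand is inelastic.

-0.103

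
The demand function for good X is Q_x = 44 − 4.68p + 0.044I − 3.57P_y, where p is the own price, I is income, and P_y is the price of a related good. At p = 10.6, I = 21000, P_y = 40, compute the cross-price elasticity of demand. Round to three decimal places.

-0.184

Substituting, Q_x = 44 − 4.68(10.6) + 0.044(21000) − 3.57(40) = 44 − 49.608 + 924 − 142.8 = 775.592.
∂Q_x/∂P_y = −3.57, so E_xy = -3.57·(40/775.592) ≈ -0.184.
E_xy < 0: the goods are complements.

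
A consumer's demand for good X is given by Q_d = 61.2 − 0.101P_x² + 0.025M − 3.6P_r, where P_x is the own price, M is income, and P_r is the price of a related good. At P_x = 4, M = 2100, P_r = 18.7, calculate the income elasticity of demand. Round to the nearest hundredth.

1.17

Evaluating quantity at (P_x, M, P_r) gives Q_d = 61.2 − 0.101(4)² + 0.025(2100) − 3.6(18.7) = 61.2 − 1.616 + 52.5 − 67.32 = 44.764.
∂Q_d/∂M = +0.025, so E_I = 0.025·(2100/44.764) ≈ 1.17.
E_I > 1: normal good (luxury).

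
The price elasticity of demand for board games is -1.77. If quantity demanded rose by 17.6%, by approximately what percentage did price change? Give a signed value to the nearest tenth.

%ΔQ ≈ E × %ΔP ⇒ %ΔP = %ΔQ / E = (17.6%)/(-1.77) ≈ -9.9%.

-9.9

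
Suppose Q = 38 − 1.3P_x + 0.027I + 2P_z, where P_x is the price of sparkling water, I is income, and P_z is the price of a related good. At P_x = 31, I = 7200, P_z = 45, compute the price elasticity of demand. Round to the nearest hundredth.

First evaluate Q: 38 − 1.3(31) + 0.027(7200) + 2(45) = 38 − 40.3 + 194.4 + 90 = 282.1.
∂Q/∂P_x = −1.3, so E_p = (−1.3)·(31/282.1) ≈ -0.14.
|E_p| < 1: demand is inelastic.

-0.14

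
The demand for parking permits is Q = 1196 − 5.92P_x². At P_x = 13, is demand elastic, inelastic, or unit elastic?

elastic

At P_x = 13, Q = 195.52.
dQ/dP_x = −2·5.92·P_x = −153.92.
Point elasticity E = (dQ/dP_x)·(P_x/Q) = -153.92 × 13/195.52 ≈ -10.234.
|E| ≈ 10.234 > 1, so demand is elastic.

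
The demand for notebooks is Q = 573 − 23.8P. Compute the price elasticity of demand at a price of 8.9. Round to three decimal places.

-0.586

At P = 8.9, Q = 361.18.
dQ/dP = −23.8.
Point elasticity E = (dQ/dP)·(P/Q) = -23.8 × 8.9/361.18 ≈ -0.586.
|E| < 1, so demand is inelastic at this price.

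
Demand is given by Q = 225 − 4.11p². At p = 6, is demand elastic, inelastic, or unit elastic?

elastic

At p = 6, Q = 77.04.
dQ/dp = −2·4.11·p = −49.32.
Point elasticity E = (dQ/dp)·(p/Q) = -49.32 × 6/77.04 ≈ -3.841.
|E| ≈ 3.841 > 1, so demand is elastic.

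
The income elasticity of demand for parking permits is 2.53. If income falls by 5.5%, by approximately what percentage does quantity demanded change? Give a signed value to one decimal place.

-13.9

%ΔQ ≈ E × %ΔI = (2.53) × (-5.5%) ≈ -13.9%.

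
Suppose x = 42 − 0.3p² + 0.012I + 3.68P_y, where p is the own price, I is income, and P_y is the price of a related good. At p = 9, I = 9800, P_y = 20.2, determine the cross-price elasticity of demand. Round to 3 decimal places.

0.355

Substituting, x = 42 − 0.3(9)² + 0.012(9800) + 3.68(20.2) = 42 − 24.3 + 117.6 + 74.336 = 209.636.
∂x/∂P_y = +3.68, so E_xy = 3.68·(20.2/209.636) ≈ 0.355.
E_xy > 0: the goods are substitutes.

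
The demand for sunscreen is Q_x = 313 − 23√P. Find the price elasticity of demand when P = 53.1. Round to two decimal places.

-0.58

At P = 53.1, Q_x = 145.3996.
dQ_x/dP = −23/(2√P) = −23/(2·7.287).
Point elasticity E = (dQ_x/dP)·(P/Q_x) = -1.5782 × 53.1/145.3996 ≈ -0.58.
|E| < 1, so demand is inelastic at this price.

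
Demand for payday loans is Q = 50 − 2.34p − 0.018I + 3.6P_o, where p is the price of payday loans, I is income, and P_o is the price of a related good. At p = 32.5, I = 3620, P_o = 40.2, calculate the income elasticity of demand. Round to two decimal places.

Substituting, Q = 50 − 2.34(32.5) − 0.018(3620) + 3.6(40.2) = 50 − 76.05 − 65.16 + 144.72 = 53.51.
∂Q/∂I = −0.018, so E_I = -0.018·(3620/53.51) ≈ -1.22.
E_I < 0: inferior good.

-1.22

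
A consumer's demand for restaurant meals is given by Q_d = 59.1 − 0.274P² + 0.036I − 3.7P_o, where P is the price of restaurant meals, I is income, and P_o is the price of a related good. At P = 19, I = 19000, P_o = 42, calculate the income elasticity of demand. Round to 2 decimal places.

1.40

Evaluating quantity at (P, I, P_o) gives Q_d = 59.1 − 0.274(19)² + 0.036(19000) − 3.7(42) = 59.1 − 98.914 + 684 − 155.4 = 488.786.
∂Q_d/∂I = +0.036, so E_I = 0.036·(19000/488.786) ≈ 1.40.
E_I > 1: normal good (luxury).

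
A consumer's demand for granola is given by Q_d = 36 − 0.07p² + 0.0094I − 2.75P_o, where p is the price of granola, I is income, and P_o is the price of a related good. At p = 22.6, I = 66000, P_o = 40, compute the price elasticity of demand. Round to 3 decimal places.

Evaluating quantity at (p, I, P_o) gives Q_d = 36 − 0.07(22.6)² + 0.0094(66000) − 2.75(40) = 36 − 35.7532 + 620.4 − 110 = 510.6468.
∂Q_d/∂p = −2·0.07·p = -3.164, so E_p = -3.164·(22.6/510.6468) ≈ -0.140.
|E_p| < 1: demand is inelastic.

-0.140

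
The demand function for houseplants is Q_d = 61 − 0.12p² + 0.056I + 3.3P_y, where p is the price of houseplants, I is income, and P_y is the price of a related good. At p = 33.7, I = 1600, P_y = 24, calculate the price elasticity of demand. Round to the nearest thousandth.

-2.915

At the given point, Q_d = 61 − 0.12(33.7)² + 0.056(1600) + 3.3(24) = 61 − 136.2828 + 89.6 + 79.2 = 93.5172.
∂Q_d/∂p = −2·0.12·p = -8.088, so E_p = -8.088·(33.7/93.5172) ≈ -2.915.
|E_p| > 1: demand is elastic.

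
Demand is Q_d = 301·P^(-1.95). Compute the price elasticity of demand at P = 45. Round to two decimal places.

For a Cobb–Douglas (constant-elasticity) form Q_d = A·P^α·…, the elasticity with respect to P equals the exponent α at every point.
Here the exponent on P is -1.95, so the price elasticity of demand is -1.95.

-1.95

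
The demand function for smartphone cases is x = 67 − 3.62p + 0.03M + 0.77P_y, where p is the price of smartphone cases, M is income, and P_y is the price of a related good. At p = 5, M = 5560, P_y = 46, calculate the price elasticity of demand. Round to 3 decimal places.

Evaluating quantity at (p, M, P_y) gives x = 67 − 3.62(5) + 0.03(5560) + 0.77(46) = 67 − 18.1 + 166.8 + 35.42 = 251.12.
∂x/∂p = −3.62, so E_p = (−3.62)·(5/251.12) ≈ -0.072.
|E_p| < 1: demand is inelastic.

-0.072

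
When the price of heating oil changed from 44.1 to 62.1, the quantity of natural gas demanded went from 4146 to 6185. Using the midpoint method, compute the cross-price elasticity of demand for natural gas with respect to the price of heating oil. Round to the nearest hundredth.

%ΔQ_x = (6185 − 4146)/[(4146+6185)/2] = 2039/5165.5 ≈ 0.3947.
%ΔP_y = (62.1 − 44.1)/[(44.1+62.1)/2] ≈ 0.3390.
E_xy = 0.3947/0.3390 ≈ 1.16.
E_xy > 0, so natural gas and heating oil are substitutes.

1.16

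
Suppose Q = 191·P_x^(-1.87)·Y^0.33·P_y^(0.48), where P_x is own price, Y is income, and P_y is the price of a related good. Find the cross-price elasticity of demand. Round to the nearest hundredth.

For a Cobb–Douglas (constant-elasticity) form Q = A·P_y^α·…, the elasticity with respect to P_y equals the exponent α at every point.
Here the exponent on P_y is 0.48, so the cross-price elasticity of demand is 0.48.

0.48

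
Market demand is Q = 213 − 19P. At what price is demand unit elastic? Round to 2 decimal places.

For linear demand Q = a − bP, E = −bP/(a − bP). |E| = 1 ⇒ bP = a − bP ⇒ P = a/(2b).
P = 213/(2·19) ≈ 5.61.

5.61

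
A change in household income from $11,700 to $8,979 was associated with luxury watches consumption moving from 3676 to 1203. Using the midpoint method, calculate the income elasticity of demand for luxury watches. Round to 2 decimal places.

%ΔQ = (1203 − 3676)/[(3676+1203)/2] = -2473/2439.5 ≈ -1.0137.
%ΔM = (8,979 − 11,700)/[(11,700+8,979)/2] = -2721/10339.5 ≈ -0.2632.
E_I = %ΔQ/%ΔM ≈ 3.85.
E_I > 1: normal good (luxury).

3.85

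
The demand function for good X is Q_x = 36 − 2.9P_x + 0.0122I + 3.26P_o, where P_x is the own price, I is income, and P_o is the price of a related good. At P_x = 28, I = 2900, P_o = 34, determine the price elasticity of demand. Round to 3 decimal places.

Substituting, Q_x = 36 − 2.9(28) + 0.0122(2900) + 3.26(34) = 36 − 81.2 + 35.38 + 110.84 = 101.02.
∂Q_x/∂P_x = −2.9, so E_p = (−2.9)·(28/101.02) ≈ -0.804.
|E_p| < 1: demand is inelastic.

-0.804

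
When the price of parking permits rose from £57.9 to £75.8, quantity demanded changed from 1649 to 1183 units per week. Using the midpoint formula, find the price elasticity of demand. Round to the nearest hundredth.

%Δq = (1183 − 1649)/[(1649 + 1183)/2] = -466/1416 ≈ -0.3291.
%Δp = (75.8 − 57.9)/[(57.9 + 75.8)/2] = 17.9/66.85 ≈ 0.2678.
Arc elasticity E = %Δq/%Δp ≈ -0.3291/0.2678 ≈ -1.23.
|E| > 1: demand is elastic over this range.

-1.23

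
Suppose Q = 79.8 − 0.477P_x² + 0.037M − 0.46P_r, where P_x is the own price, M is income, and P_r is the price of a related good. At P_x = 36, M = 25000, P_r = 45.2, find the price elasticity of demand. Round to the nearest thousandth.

Substituting, Q = 79.8 − 0.477(36)² + 0.037(25000) − 0.46(45.2) = 79.8 − 618.192 + 925 − 20.792 = 365.816.
∂Q/∂P_x = −2·0.477·P_x = -34.344, so E_p = -34.344·(36/365.816) ≈ -3.380.
|E_p| > 1: demand is elastic.

-3.380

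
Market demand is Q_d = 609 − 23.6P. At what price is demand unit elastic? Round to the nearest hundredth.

For linear demand Q_d = a − bP, E = −bP/(a − bP). |E| = 1 ⇒ bP = a − bP ⇒ P = a/(2b).
P = 609/(2·23.6) ≈ 12.90.

12.90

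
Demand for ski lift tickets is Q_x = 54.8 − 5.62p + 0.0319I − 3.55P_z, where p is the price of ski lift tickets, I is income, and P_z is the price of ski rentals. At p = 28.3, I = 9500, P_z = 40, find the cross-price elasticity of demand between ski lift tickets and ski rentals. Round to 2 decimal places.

Evaluating quantity at (p, I, P_z) gives Q_x = 54.8 − 5.62(28.3) + 0.0319(9500) − 3.55(40) = 54.8 − 159.046 + 303.05 − 142 = 56.804.
∂Q_x/∂P_z = −3.55, so E_xy = -3.55·(40/56.804) ≈ -2.50.
E_xy < 0: the goods are complements.

-2.50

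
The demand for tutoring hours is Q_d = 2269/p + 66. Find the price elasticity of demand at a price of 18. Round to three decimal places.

At p = 18, Q_d = 192.0556.
dQ_d/dp = −2269/p² = −7.0031.
Point elasticity E = (dQ_d/dp)·(p/Q_d) = -7.0031 × 18/192.0556 ≈ -0.656.
|E| < 1, so demand is inelastic at this price.

-0.656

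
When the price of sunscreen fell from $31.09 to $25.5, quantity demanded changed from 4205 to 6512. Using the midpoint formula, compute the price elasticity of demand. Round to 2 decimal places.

%Δq = (6512 − 4205)/[(4205 + 6512)/2] = 2307/5358.5 ≈ 0.4305.
%Δp = (25.5 − 31.09)/[(31.09 + 25.5)/2] = -5.59/28.295 ≈ -0.1976.
Arc elasticity E = %Δq/%Δp ≈ 0.4305/-0.1976 ≈ -2.18.
|E| > 1: demand is elastic over this range.

-2.18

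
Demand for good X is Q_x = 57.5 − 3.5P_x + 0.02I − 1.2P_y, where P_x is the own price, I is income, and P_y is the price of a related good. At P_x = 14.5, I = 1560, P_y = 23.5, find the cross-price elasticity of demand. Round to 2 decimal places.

At the given point, Q_x = 57.5 − 3.5(14.5) + 0.02(1560) − 1.2(23.5) = 57.5 − 50.75 + 31.2 − 28.2 = 9.75.
∂Q_x/∂P_y = −1.2, so E_xy = -1.2·(23.5/9.75) ≈ -2.89.
E_xy < 0: the goods are complements.

-2.89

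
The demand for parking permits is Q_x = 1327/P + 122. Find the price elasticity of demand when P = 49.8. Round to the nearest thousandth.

At P = 49.8, Q_x = 148.6466.
dQ_x/dP = −1327/P² = −0.5351.
Point elasticity E = (dQ_x/dP)·(P/Q_x) = -0.5351 × 49.8/148.6466 ≈ -0.179.
|E| < 1, so demand is inelastic at this price.

-0.179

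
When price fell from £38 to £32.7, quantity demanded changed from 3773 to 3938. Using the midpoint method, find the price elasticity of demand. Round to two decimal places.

%ΔQ = (3938 − 3773)/[(3773 + 3938)/2] = 165/3855.5 ≈ 0.0428.
%Δp = (32.7 − 38)/[(38 + 32.7)/2] = -5.3/35.35 ≈ -0.1499.
Arc elasticity E = %ΔQ/%Δp ≈ 0.0428/-0.1499 ≈ -0.29.
|E| < 1: demand is inelastic over this range.

-0.29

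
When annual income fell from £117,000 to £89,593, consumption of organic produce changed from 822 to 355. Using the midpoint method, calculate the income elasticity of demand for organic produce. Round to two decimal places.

2.99

%ΔQ = (355 − 822)/[(822+355)/2] = -467/588.5 ≈ -0.7935.
%ΔI = (89,593 − 117,000)/[(117,000+89,593)/2] = -27407/103296.5 ≈ -0.2653.
E_I = %ΔQ/%ΔI ≈ 2.99.
E_I > 1: normal good (luxury).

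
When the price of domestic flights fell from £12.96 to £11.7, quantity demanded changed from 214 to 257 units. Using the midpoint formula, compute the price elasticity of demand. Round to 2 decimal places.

-1.79

%Δq = (257 − 214)/[(214 + 257)/2] = 43/235.5 ≈ 0.1826.
%Δp = (11.7 − 12.96)/[(12.96 + 11.7)/2] = -1.26/12.33 ≈ -0.1022.
Arc elasticity E = %Δq/%Δp ≈ 0.1826/-0.1022 ≈ -1.79.
|E| > 1: demand is elastic over this range.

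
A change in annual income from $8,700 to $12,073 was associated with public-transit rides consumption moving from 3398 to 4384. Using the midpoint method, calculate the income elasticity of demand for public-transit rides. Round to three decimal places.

%ΔQ = (4384 − 3398)/[(3398+4384)/2] = 986/3891 ≈ 0.2534.
%ΔI = (12,073 − 8,700)/[(8,700+12,073)/2] = 3373/10386.5 ≈ 0.3247.
E_I = %ΔQ/%ΔI ≈ 0.780.
E_I ∈ (0,1): normal good (necessity).

0.780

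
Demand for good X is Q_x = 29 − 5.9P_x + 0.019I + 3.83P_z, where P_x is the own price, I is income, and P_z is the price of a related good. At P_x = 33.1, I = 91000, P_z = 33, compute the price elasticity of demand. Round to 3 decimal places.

Substituting, Q_x = 29 − 5.9(33.1) + 0.019(91000) + 3.83(33) = 29 − 195.29 + 1729 + 126.39 = 1689.1.
∂Q_x/∂P_x = −5.9, so E_p = (−5.9)·(33.1/1689.1) ≈ -0.116.
|E_p| < 1: demand is inelastic.

-0.116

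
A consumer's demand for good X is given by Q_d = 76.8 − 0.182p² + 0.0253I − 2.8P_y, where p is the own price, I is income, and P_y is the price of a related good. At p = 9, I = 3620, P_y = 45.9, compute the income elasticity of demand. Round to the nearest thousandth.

3.645

First evaluate Q_d: 76.8 − 0.182(9)² + 0.0253(3620) − 2.8(45.9) = 76.8 − 14.742 + 91.586 − 128.52 = 25.124.
∂Q_d/∂I = +0.0253, so E_I = 0.0253·(3620/25.124) ≈ 3.645.
E_I > 1: normal good (luxury).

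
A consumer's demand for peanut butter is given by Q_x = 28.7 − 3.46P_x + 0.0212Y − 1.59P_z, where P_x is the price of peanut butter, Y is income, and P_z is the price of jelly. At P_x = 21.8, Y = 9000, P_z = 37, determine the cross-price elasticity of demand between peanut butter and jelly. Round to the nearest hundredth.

-0.69

Evaluating quantity at (P_x, Y, P_z) gives Q_x = 28.7 − 3.46(21.8) + 0.0212(9000) − 1.59(37) = 28.7 − 75.428 + 190.8 − 58.83 = 85.242.
∂Q_x/∂P_z = −1.59, so E_xy = -1.59·(37/85.242) ≈ -0.69.
E_xy < 0: the goods are complements.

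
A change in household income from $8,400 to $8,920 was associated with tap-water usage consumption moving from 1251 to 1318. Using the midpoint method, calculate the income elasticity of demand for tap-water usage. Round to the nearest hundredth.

0.87

%ΔQ = (1318 − 1251)/[(1251+1318)/2] = 67/1284.5 ≈ 0.0522.
%ΔY = (8,920 − 8,400)/[(8,400+8,920)/2] = 520/8660 ≈ 0.0600.
E_I = %ΔQ/%ΔY ≈ 0.87.
E_I ∈ (0,1): normal good (necessity).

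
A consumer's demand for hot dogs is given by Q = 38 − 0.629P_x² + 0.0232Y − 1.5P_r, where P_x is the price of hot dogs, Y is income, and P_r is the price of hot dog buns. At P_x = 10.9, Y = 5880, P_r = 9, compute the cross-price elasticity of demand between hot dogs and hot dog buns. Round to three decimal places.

Evaluating quantity at (P_x, Y, P_r) gives Q = 38 − 0.629(10.9)² + 0.0232(5880) − 1.5(9) = 38 − 74.7315 + 136.416 − 13.5 = 86.1845.
∂Q/∂P_r = −1.5, so E_xy = -1.5·(9/86.1845) ≈ -0.157.
E_xy < 0: the goods are complements.

-0.157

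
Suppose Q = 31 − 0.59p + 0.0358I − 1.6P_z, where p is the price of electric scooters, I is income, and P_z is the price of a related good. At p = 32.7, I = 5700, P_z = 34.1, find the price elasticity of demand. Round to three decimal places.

At the given point, Q = 31 − 0.59(32.7) + 0.0358(5700) − 1.6(34.1) = 31 − 19.293 + 204.06 − 54.56 = 161.207.
∂Q/∂p = −0.59, so E_p = (−0.59)·(32.7/161.207) ≈ -0.120.
|E_p| < 1: demand is inelastic.

-0.120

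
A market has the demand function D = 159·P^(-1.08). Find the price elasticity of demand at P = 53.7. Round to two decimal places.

For a Cobb–Douglas (constant-elasticity) form D = A·P^α·…, the elasticity with respect to P equals the exponent α at every point.
Here the exponent on P is -1.08, so the price elasticity of demand is -1.08.

-1.08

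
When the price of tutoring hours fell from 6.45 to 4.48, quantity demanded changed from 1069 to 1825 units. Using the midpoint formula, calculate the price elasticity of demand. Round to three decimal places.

-1.449

%ΔQ = (1825 − 1069)/[(1069 + 1825)/2] = 756/1447 ≈ 0.5225.
%ΔP = (4.48 − 6.45)/[(6.45 + 4.48)/2] = -1.97/5.465 ≈ -0.3605.
Arc elasticity E = %ΔQ/%ΔP ≈ 0.5225/-0.3605 ≈ -1.449.
|E| > 1: demand is elastic over this range.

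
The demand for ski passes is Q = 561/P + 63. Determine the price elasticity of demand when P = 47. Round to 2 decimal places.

-0.16

At P = 47, Q = 74.9362.
dQ/dP = −561/P² = −0.254.
Point elasticity E = (dQ/dP)·(P/Q) = -0.254 × 47/74.9362 ≈ -0.16.
|E| < 1, so demand is inelastic at this price.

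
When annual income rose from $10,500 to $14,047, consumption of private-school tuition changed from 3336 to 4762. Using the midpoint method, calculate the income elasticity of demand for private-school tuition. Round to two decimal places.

1.22

%ΔQ = (4762 − 3336)/[(3336+4762)/2] = 1426/4049 ≈ 0.3522.
%ΔI = (14,047 − 10,500)/[(10,500+14,047)/2] = 3547/12273.5 ≈ 0.2890.
E_I = %ΔQ/%ΔI ≈ 1.22.
E_I > 1: normal good (luxury).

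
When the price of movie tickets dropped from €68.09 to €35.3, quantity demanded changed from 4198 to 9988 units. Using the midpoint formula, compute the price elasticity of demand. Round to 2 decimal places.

%ΔQ = (9988 − 4198)/[(4198 + 9988)/2] = 5790/7093 ≈ 0.8163.
%Δp = (35.3 − 68.09)/[(68.09 + 35.3)/2] = -32.79/51.695 ≈ -0.6343.
Arc elasticity E = %ΔQ/%Δp ≈ 0.8163/-0.6343 ≈ -1.29.
|E| > 1: demand is elastic over this range.

-1.29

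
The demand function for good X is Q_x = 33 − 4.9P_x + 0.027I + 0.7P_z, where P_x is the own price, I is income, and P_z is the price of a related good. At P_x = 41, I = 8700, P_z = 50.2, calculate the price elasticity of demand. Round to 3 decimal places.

-1.967

At the given point, Q_x = 33 − 4.9(41) + 0.027(8700) + 0.7(50.2) = 33 − 200.9 + 234.9 + 35.14 = 102.14.
∂Q_x/∂P_x = −4.9, so E_p = (−4.9)·(41/102.14) ≈ -1.967.
|E_p| > 1: demand is elastic.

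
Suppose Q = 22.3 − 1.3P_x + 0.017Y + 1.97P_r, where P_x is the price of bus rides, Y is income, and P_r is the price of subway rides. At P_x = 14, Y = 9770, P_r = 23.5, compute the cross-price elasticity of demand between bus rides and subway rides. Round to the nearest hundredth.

First evaluate Q: 22.3 − 1.3(14) + 0.017(9770) + 1.97(23.5) = 22.3 − 18.2 + 166.09 + 46.295 = 216.485.
∂Q/∂P_r = +1.97, so E_xy = 1.97·(23.5/216.485) ≈ 0.21.
E_xy > 0: the goods are substitutes.

0.21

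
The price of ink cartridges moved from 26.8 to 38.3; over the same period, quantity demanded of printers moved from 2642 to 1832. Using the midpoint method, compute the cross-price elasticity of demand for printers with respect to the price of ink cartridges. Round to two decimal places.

%ΔQ_x = (1832 − 2642)/[(2642+1832)/2] = -810/2237 ≈ -0.3621.
%ΔP_y = (38.3 − 26.8)/[(26.8+38.3)/2] ≈ 0.3533.
E_xy = -0.3621/0.3533 ≈ -1.02.
E_xy < 0, so printers and ink cartridges are complements.

-1.02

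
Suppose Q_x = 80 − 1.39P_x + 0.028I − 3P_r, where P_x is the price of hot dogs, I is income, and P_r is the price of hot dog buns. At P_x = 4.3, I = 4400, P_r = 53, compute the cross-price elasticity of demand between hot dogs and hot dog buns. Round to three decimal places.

Evaluating quantity at (P_x, I, P_r) gives Q_x = 80 − 1.39(4.3) + 0.028(4400) − 3(53) = 80 − 5.977 + 123.2 − 159 = 38.223.
∂Q_x/∂P_r = −3, so E_xy = -3·(53/38.223) ≈ -4.160.
E_xy < 0: the goods are complements.

-4.160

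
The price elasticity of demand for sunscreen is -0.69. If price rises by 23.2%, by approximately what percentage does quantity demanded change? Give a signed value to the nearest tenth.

%ΔQ ≈ E × %ΔP = (-0.69) × (23.2%) ≈ -16.0%.

-16.0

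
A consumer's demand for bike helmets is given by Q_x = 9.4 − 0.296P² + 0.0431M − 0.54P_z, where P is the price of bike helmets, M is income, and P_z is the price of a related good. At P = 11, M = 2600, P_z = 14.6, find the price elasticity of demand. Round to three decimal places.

-0.921

Q_x = 9.4 − 0.296(11)² + 0.0431(2600) − 0.54(14.6) = 9.4 − 35.816 + 112.06 − 7.884 = 77.76.
∂Q_x/∂P = −2·0.296·P = -6.512, so E_p = -6.512·(11/77.76) ≈ -0.921.
|E_p| < 1: demand is inelastic.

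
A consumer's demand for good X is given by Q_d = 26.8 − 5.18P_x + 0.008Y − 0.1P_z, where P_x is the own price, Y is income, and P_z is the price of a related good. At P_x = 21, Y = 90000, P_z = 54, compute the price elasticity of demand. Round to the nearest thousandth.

-0.172

Substituting, Q_d = 26.8 − 5.18(21) + 0.008(90000) − 0.1(54) = 26.8 − 108.78 + 720 − 5.4 = 632.62.
∂Q_d/∂P_x = −5.18, so E_p = (−5.18)·(21/632.62) ≈ -0.172.
|E_p| < 1: demand is inelastic.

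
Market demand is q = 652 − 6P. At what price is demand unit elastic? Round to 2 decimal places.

54.33

For linear demand q = a − bP, E = −bP/(a − bP). |E| = 1 ⇒ bP = a − bP ⇒ P = a/(2b).
P = 652/(2·6) ≈ 54.33.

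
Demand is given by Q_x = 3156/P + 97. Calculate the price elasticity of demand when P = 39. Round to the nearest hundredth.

-0.45

At P = 39, Q_x = 177.9231.
dQ_x/dP = −3156/P² = −2.075.
Point elasticity E = (dQ_x/dP)·(P/Q_x) = -2.075 × 39/177.9231 ≈ -0.45.
|E| < 1, so demand is inelastic at this price.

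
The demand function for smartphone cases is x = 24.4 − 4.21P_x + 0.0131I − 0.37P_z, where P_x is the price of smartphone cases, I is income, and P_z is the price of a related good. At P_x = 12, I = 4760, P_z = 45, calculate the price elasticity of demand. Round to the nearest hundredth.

Substituting, x = 24.4 − 4.21(12) + 0.0131(4760) − 0.37(45) = 24.4 − 50.52 + 62.356 − 16.65 = 19.586.
∂x/∂P_x = −4.21, so E_p = (−4.21)·(12/19.586) ≈ -2.58.
|E_p| > 1: demand is elastic.

-2.58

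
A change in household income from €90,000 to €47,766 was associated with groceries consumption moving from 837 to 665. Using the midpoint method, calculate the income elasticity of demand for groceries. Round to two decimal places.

%ΔQ = (665 − 837)/[(837+665)/2] = -172/751 ≈ -0.2290.
%ΔY = (47,766 − 90,000)/[(90,000+47,766)/2] = -42234/68883 ≈ -0.6131.
E_I = %ΔQ/%ΔY ≈ 0.37.
E_I ∈ (0,1): normal good (necessity).

0.37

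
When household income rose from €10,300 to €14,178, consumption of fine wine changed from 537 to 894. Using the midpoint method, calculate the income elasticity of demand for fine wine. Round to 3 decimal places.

1.575

%ΔQ = (894 − 537)/[(537+894)/2] = 357/715.5 ≈ 0.4990.
%ΔM = (14,178 − 10,300)/[(10,300+14,178)/2] = 3878/12239 ≈ 0.3169.
E_I = %ΔQ/%ΔM ≈ 1.575.
E_I > 1: normal good (luxury).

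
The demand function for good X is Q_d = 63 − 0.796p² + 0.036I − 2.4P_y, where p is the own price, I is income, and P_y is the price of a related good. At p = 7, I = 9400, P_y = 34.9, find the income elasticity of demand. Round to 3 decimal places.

First evaluate Q_d: 63 − 0.796(7)² + 0.036(9400) − 2.4(34.9) = 63 − 39.004 + 338.4 − 83.76 = 278.636.
∂Q_d/∂I = +0.036, so E_I = 0.036·(9400/278.636) ≈ 1.214.
E_I > 1: normal good (luxury).

1.214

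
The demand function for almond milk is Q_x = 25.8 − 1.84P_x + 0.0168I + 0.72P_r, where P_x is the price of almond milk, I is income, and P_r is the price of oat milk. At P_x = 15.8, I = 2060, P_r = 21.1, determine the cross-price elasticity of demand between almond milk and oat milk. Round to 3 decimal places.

Evaluating quantity at (P_x, I, P_r) gives Q_x = 25.8 − 1.84(15.8) + 0.0168(2060) + 0.72(21.1) = 25.8 − 29.072 + 34.608 + 15.192 = 46.528.
∂Q_x/∂P_r = +0.72, so E_xy = 0.72·(21.1/46.528) ≈ 0.327.
E_xy > 0: the goods are substitutes.

0.327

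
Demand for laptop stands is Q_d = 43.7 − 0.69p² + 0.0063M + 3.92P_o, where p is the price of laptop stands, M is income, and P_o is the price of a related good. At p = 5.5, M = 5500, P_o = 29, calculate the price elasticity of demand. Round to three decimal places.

-0.244

Evaluating quantity at (p, M, P_o) gives Q_d = 43.7 − 0.69(5.5)² + 0.0063(5500) + 3.92(29) = 43.7 − 20.8725 + 34.65 + 113.68 = 171.1575.
∂Q_d/∂p = −2·0.69·p = -7.59, so E_p = -7.59·(5.5/171.1575) ≈ -0.244.
|E_p| < 1: demand is inelastic.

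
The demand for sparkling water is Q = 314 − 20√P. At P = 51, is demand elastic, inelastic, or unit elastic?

inelastic

At P = 51, Q = 171.1714.
dQ/dP = −20/(2√P) = −20/(2·7.1414).
Point elasticity E = (dQ/dP)·(P/Q) = -1.4003 × 51/171.1714 ≈ -0.417.
|E| ≈ 0.417 < 1, so demand is inelastic.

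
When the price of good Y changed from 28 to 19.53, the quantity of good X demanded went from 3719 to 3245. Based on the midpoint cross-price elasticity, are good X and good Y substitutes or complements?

%ΔQ_x = (3245 − 3719)/[(3719+3245)/2] = -474/3482 ≈ -0.1361.
%ΔP_y = (19.53 − 28)/[(28+19.53)/2] ≈ -0.3564.
E_xy = -0.1361/-0.3564 ≈ 0.382.
E_xy > 0, so the goods are substitutes.

substitutes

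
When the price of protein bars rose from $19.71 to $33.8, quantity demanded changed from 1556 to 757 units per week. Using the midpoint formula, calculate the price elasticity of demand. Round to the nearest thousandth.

%Δq = (757 − 1556)/[(1556 + 757)/2] = -799/1156.5 ≈ -0.6909.
%Δp = (33.8 − 19.71)/[(19.71 + 33.8)/2] = 14.09/26.755 ≈ 0.5266.
Arc elasticity E = %Δq/%Δp ≈ -0.6909/0.5266 ≈ -1.312.
|E| > 1: demand is elastic over this range.

-1.312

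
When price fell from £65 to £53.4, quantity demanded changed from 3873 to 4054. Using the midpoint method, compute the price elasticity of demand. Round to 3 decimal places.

%Δq = (4054 − 3873)/[(3873 + 4054)/2] = 181/3963.5 ≈ 0.0457.
%ΔP = (53.4 − 65)/[(65 + 53.4)/2] = -11.6/59.2 ≈ -0.1959.
Arc elasticity E = %Δq/%ΔP ≈ 0.0457/-0.1959 ≈ -0.233.
|E| < 1: demand is inelastic over this range.

-0.233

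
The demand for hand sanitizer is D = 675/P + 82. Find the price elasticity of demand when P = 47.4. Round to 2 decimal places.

-0.15

At P = 47.4, D = 96.2405.
dD/dP = −675/P² = −0.3004.
Point elasticity E = (dD/dP)·(P/D) = -0.3004 × 47.4/96.2405 ≈ -0.15.
|E| < 1, so demand is inelastic at this price.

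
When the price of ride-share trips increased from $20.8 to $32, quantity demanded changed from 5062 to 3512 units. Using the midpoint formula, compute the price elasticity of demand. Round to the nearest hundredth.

-0.85

%Δq = (3512 − 5062)/[(5062 + 3512)/2] = -1550/4287 ≈ -0.3616.
%Δp = (32 − 20.8)/[(20.8 + 32)/2] = 11.2/26.4 ≈ 0.4242.
Arc elasticity E = %Δq/%Δp ≈ -0.3616/0.4242 ≈ -0.85.
|E| < 1: demand is inelastic over this range.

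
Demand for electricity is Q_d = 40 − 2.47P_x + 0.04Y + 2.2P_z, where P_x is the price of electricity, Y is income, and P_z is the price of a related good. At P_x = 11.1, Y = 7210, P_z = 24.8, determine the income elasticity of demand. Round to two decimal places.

Evaluating quantity at (P_x, Y, P_z) gives Q_d = 40 − 2.47(11.1) + 0.04(7210) + 2.2(24.8) = 40 − 27.417 + 288.4 + 54.56 = 355.543.
∂Q_d/∂Y = +0.04, so E_I = 0.04·(7210/355.543) ≈ 0.81.
E_I ∈ (0,1): normal good (necessity).

0.81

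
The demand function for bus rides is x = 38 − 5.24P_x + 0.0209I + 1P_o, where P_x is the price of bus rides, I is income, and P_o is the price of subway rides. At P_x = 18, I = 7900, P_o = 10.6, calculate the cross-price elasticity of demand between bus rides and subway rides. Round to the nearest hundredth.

First evaluate x: 38 − 5.24(18) + 0.0209(7900) + 1(10.6) = 38 − 94.32 + 165.11 + 10.6 = 119.39.
∂x/∂P_o = +1, so E_xy = 1·(10.6/119.39) ≈ 0.09.
E_xy > 0: the goods are substitutes.

0.09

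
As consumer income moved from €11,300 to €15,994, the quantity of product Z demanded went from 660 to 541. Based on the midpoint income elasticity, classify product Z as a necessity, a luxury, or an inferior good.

inferior

%ΔQ = (541 − 660)/[(660+541)/2] = -119/600.5 ≈ -0.1982.
%ΔI = (15,994 − 11,300)/[(11,300+15,994)/2] = 4694/13647 ≈ 0.3440.
E_I = %ΔQ/%ΔI ≈ -0.576.
E_I < 0: inferior good.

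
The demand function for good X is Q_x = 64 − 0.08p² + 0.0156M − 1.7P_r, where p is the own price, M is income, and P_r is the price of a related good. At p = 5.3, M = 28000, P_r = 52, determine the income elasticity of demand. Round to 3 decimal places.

Substituting, Q_x = 64 − 0.08(5.3)² + 0.0156(28000) − 1.7(52) = 64 − 2.2472 + 436.8 − 88.4 = 410.1528.
∂Q_x/∂M = +0.0156, so E_I = 0.0156·(28000/410.1528) ≈ 1.065.
E_I > 1: normal good (luxury).

1.065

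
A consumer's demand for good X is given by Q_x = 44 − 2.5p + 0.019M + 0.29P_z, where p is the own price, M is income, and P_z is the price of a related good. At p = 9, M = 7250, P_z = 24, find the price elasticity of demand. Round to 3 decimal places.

Substituting, Q_x = 44 − 2.5(9) + 0.019(7250) + 0.29(24) = 44 − 22.5 + 137.75 + 6.96 = 166.21.
∂Q_x/∂p = −2.5, so E_p = (−2.5)·(9/166.21) ≈ -0.135.
|E_p| < 1: demand is inelastic.

-0.135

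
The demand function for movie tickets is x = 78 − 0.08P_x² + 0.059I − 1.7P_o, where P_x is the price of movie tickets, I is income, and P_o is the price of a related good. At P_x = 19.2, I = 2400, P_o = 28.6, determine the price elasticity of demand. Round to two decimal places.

Evaluating quantity at (P_x, I, P_o) gives x = 78 − 0.08(19.2)² + 0.059(2400) − 1.7(28.6) = 78 − 29.4912 + 141.6 − 48.62 = 141.4888.
∂x/∂P_x = −2·0.08·P_x = -3.072, so E_p = -3.072·(19.2/141.4888) ≈ -0.42.
|E_p| < 1: demand is inelastic.

-0.42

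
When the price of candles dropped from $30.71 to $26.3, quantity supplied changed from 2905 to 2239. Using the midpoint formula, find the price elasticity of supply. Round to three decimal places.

%ΔQ = (2239 − 2905)/[(2905 + 2239)/2] = -666/2572 ≈ -0.2589.
%ΔP = (26.3 − 30.71)/[(30.71 + 26.3)/2] = -4.41/28.505 ≈ -0.1547.
Arc elasticity E = %ΔQ/%ΔP ≈ -0.2589/-0.1547 ≈ 1.674.
|E| > 1: supply is elastic over this range.

1.674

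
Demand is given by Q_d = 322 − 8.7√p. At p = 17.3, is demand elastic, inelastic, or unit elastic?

At p = 17.3, Q_d = 285.8139.
dQ_d/dp = −8.7/(2√p) = −8.7/(2·4.1593).
Point elasticity E = (dQ_d/dp)·(p/Q_d) = -1.0458 × 17.3/285.8139 ≈ -0.063.
|E| ≈ 0.063 < 1, so demand is inelastic.

inelastic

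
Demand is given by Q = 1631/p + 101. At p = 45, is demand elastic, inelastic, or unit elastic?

inelastic

At p = 45, Q = 137.2444.
dQ/dp = −1631/p² = −0.8054.
Point elasticity E = (dQ/dp)·(p/Q) = -0.8054 × 45/137.2444 ≈ -0.264.
|E| ≈ 0.264 < 1, so demand is inelastic.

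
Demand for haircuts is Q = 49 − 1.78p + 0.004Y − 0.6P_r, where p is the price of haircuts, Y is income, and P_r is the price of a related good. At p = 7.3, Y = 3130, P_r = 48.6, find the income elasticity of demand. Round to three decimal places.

0.646

Substituting, Q = 49 − 1.78(7.3) + 0.004(3130) − 0.6(48.6) = 49 − 12.994 + 12.52 − 29.16 = 19.366.
∂Q/∂Y = +0.004, so E_I = 0.004·(3130/19.366) ≈ 0.646.
E_I ∈ (0,1): normal good (necessity).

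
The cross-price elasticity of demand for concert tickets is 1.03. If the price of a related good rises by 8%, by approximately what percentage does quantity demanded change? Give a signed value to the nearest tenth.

%ΔQ ≈ E × %ΔP_y = (1.03) × (8%) ≈ 8.2%.

8.2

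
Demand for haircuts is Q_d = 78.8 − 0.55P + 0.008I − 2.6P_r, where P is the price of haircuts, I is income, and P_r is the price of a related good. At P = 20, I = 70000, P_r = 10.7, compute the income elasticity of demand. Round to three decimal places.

0.933

Evaluating quantity at (P, I, P_r) gives Q_d = 78.8 − 0.55(20) + 0.008(70000) − 2.6(10.7) = 78.8 − 11 + 560 − 27.82 = 599.98.
∂Q_d/∂I = +0.008, so E_I = 0.008·(70000/599.98) ≈ 0.933.
E_I ∈ (0,1): normal good (necessity).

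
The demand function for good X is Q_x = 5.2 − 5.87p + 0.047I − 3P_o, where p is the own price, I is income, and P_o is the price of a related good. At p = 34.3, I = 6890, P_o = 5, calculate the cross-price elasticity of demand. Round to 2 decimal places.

-0.13

Evaluating quantity at (p, I, P_o) gives Q_x = 5.2 − 5.87(34.3) + 0.047(6890) − 3(5) = 5.2 − 201.341 + 323.83 − 15 = 112.689.
∂Q_x/∂P_o = −3, so E_xy = -3·(5/112.689) ≈ -0.13.
E_xy < 0: the goods are complements.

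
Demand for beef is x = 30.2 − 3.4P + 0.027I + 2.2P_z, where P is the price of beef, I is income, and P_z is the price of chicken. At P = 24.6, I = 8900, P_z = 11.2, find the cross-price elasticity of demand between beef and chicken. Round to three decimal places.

0.117

At the given point, x = 30.2 − 3.4(24.6) + 0.027(8900) + 2.2(11.2) = 30.2 − 83.64 + 240.3 + 24.64 = 211.5.
∂x/∂P_z = +2.2, so E_xy = 2.2·(11.2/211.5) ≈ 0.117.
E_xy > 0: the goods are substitutes.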